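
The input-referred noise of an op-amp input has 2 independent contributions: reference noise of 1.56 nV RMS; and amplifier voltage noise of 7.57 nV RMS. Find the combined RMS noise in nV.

7.73 nV

Uncorrelated sources add in power (mean-square): V_tot = √(ΣV_i²)
V_tot = √[(1.56×10⁻⁹)² + (7.57×10⁻⁹)²] = 7.73×10⁻⁹ V = 7.73 nV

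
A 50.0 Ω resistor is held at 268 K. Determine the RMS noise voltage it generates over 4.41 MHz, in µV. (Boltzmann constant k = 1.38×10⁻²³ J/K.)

1.81 µV

V_n = √(4kTRB)
4kTRB = 4 × 1.38×10⁻²³ × 268 × 5.00×10¹ × 4.41×10⁶ = 3.26×10⁻¹² V²
V_n = √(3.26×10⁻¹²) = 1.81×10⁻⁶ V = 1.81 µV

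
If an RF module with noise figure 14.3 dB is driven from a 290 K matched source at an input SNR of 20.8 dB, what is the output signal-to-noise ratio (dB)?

By definition F = SNR_in/SNR_out, so in dB: SNR_out = SNR_in − NF
SNR_out = 20.8 − 14.3 = 6.5 dB

6.5 dB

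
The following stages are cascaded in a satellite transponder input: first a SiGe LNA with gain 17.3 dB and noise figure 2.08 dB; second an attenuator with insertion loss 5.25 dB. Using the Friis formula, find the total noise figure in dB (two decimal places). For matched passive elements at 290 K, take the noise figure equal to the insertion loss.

Convert to linear (a loss of L dB is a gain of −L dB): F_i = 10^(NF_i/10), G_i = 10^(G_i,dB/10)
  Stage 1: F_1 = 10^(2.08/10) = 1.614, G_1 = 10^(17.3/10) = 53.70
  Stage 2: F_2 = 10^(5.25/10) = 3.350, G_2 = 10^(−5.25/10) = 0.2985
Friis cascade:
  F = 1.614 + (3.350 − 1)/53.70 = 1.658
NF = 10 log₁₀(1.658) = 2.20 dB

2.20 dB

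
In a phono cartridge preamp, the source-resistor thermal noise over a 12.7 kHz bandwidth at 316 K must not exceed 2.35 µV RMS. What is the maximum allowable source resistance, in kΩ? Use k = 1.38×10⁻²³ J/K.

24.9 kΩ

Johnson–Nyquist: V_n = √(4kTRB) ⇒ R = V_n² / (4kTB)
4kTB = 4 × 1.38×10⁻²³ × 316 × 1.27×10⁴ = 2.22×10⁻¹⁶
R = (2.35×10⁻⁶)² / 2.22×10⁻¹⁶ = 2.49×10⁴ Ω = 24.9 kΩ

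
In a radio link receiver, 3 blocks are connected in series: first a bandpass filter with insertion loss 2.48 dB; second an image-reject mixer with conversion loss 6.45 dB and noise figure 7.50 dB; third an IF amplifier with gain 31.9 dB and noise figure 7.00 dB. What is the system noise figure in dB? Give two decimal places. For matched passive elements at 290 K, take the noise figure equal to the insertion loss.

Convert to linear (a loss of L dB is a gain of −L dB): F_i = 10^(NF_i/10), G_i = 10^(G_i,dB/10)
  Stage 1: F_1 = 10^(2.48/10) = 1.770, G_1 = 10^(−2.48/10) = 0.5649
  Stage 2: F_2 = 10^(7.50/10) = 5.623, G_2 = 10^(−6.45/10) = 0.2265
  Stage 3: F_3 = 10^(7.00/10) = 5.012, G_3 = 10^(31.9/10) = 1549
Friis cascade:
  F = 1.770 + (5.623 − 1)/0.5649 + (5.012 − 1)/0.1279 = 41.31
NF = 10 log₁₀(41.31) = 16.16 dB

16.16 dB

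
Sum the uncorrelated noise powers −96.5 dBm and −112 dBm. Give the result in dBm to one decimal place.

−96.4 dBm

Convert to linear, add, convert back:
P₁ = 2.24×10⁻¹³ W, P₂ = 6.31×10⁻¹⁵ W
P_tot = 2.30×10⁻¹³ W → 10 log₁₀(P_tot / 10⁻³) = −96.4 dBm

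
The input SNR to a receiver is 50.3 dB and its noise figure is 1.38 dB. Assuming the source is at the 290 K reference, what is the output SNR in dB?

48.92 dB

By definition F = SNR_in/SNR_out, so in dB: SNR_out = SNR_in − NF
SNR_out = 50.3 − 1.38 = 48.92 dB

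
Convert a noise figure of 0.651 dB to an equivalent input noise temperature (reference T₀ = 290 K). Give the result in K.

F = 10^(0.651/10) = 1.16172
T_e = (F − 1)·T₀ = (1.16172 − 1) × 290 = 46.9 K

46.9 K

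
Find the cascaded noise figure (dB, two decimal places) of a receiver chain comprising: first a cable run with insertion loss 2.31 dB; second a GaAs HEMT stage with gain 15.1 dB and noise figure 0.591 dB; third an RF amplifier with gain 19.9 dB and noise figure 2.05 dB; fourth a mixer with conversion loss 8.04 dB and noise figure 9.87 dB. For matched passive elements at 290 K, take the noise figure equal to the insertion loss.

Convert to linear (a loss of L dB is a gain of −L dB): F_i = 10^(NF_i/10), G_i = 10^(G_i,dB/10)
  Stage 1: F_1 = 10^(2.31/10) = 1.702, G_1 = 10^(−2.31/10) = 0.5875
  Stage 2: F_2 = 10^(0.591/10) = 1.146, G_2 = 10^(15.1/10) = 32.36
  Stage 3: F_3 = 10^(2.05/10) = 1.603, G_3 = 10^(19.9/10) = 97.72
  Stage 4: F_4 = 10^(9.87/10) = 9.705, G_4 = 10^(−8.04/10) = 0.1570
Friis cascade:
  F = 1.702 + (1.146 − 1)/0.5875 + (1.603 − 1)/19.01 + (9.705 − 1)/1858 = 1.987
NF = 10 log₁₀(1.987) = 2.98 dB

2.98 dB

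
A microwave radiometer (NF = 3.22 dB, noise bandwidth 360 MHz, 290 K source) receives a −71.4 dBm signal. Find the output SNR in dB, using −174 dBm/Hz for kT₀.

Noise floor: N = −174 + 10 log₁₀(B) + NF
10 log₁₀(3.60×10⁸) = 85.56 dB
N = −174 + 85.56 + 3.22 = −85.22 dBm
SNR = P_sig − N = −71.4 − (−85.22) = 13.82 dB → 13.8 dB

13.8 dB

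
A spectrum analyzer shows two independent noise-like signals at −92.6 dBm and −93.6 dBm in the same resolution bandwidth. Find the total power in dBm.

−90.1 dBm

Convert to linear, add, convert back:
P₁ = 5.50×10⁻¹³ W, P₂ = 4.37×10⁻¹³ W
P_tot = 9.86×10⁻¹³ W → 10 log₁₀(P_tot / 10⁻³) = −90.1 dBm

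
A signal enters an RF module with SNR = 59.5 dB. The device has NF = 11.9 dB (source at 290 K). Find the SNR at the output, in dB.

47.6 dB

By definition F = SNR_in/SNR_out, so in dB: SNR_out = SNR_in − NF
SNR_out = 59.5 − 11.9 = 47.6 dB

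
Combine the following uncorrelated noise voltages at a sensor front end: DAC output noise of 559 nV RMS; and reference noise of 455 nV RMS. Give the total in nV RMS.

Uncorrelated sources add in power (mean-square): V_tot = √(ΣV_i²)
V_tot = √[(5.59×10⁻⁷)² + (4.55×10⁻⁷)²] = 7.21×10⁻⁷ V = 721 nV

721 nV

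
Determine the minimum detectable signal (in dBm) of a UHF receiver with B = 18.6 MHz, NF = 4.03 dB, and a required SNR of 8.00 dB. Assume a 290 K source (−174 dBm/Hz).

−89.3 dBm

Sensitivity = −174 + 10 log₁₀(B) + NF + SNR_min
= −174 + 72.7 + 4.03 + 8.00
= −89.27 dBm → −89.3 dBm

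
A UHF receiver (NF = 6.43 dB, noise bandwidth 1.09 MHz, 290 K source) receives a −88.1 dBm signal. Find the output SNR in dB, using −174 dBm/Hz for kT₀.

Noise floor: N = −174 + 10 log₁₀(B) + NF
10 log₁₀(1.09×10⁶) = 60.37 dB
N = −174 + 60.37 + 6.43 = −107.20 dBm
SNR = P_sig − N = −88.1 − (−107.20) = 19.10 dB → 19.1 dB

19.1 dB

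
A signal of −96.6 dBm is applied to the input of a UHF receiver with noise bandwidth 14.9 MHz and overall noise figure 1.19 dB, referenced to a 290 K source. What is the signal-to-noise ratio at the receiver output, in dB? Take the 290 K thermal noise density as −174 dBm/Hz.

4.5 dB

Noise floor: N = −174 + 10 log₁₀(B) + NF
10 log₁₀(1.49×10⁷) = 71.73 dB
N = −174 + 71.73 + 1.19 = −101.08 dBm
SNR = P_sig − N = −96.6 − (−101.08) = 4.48 dB → 4.5 dB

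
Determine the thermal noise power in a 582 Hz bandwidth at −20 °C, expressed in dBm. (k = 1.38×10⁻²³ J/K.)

−146.9 dBm

T = −20 °C + 273.15 = 253.15 K
P_n = kTB = 1.38×10⁻²³ × 253.15 × 5.82×10² = 2.03×10⁻¹⁸ W
In dBm: 10 log₁₀(2.03×10⁻¹⁸ / 10⁻³) = −146.9 dBm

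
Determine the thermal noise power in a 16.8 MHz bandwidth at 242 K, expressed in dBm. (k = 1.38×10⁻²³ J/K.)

P_n = kTB = 1.38×10⁻²³ × 242 × 1.68×10⁷ = 5.61×10⁻¹⁴ W
In dBm: 10 log₁₀(5.61×10⁻¹⁴ / 10⁻³) = −102.5 dBm

−102.5 dBm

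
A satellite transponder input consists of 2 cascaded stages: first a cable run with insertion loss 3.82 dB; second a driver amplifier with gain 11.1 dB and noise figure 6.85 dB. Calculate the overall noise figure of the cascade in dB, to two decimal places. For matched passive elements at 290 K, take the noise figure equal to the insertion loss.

Convert to linear (a loss of L dB is a gain of −L dB): F_i = 10^(NF_i/10), G_i = 10^(G_i,dB/10)
  Stage 1: F_1 = 10^(3.82/10) = 2.410, G_1 = 10^(−3.82/10) = 0.4150
  Stage 2: F_2 = 10^(6.85/10) = 4.842, G_2 = 10^(11.1/10) = 12.88
Friis cascade:
  F = 2.410 + (4.842 − 1)/0.4150 = 11.67
NF = 10 log₁₀(11.67) = 10.67 dB

10.67 dB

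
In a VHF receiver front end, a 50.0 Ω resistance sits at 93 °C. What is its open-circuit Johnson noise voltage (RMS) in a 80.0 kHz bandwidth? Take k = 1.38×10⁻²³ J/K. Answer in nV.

T = 93 °C + 273.15 = 366.15 K
V_n = √(4kTRB)
4kTRB = 4 × 1.38×10⁻²³ × 366.15 × 5.00×10¹ × 8.00×10⁴ = 8.08×10⁻¹⁴ V²
V_n = √(8.08×10⁻¹⁴) = 2.84×10⁻⁷ V = 284 nV

284 nV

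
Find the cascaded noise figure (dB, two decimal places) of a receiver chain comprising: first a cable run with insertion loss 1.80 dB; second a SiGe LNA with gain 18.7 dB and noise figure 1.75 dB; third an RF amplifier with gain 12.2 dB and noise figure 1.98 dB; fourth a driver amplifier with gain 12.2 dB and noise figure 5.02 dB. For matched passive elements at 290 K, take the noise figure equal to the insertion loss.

Convert to linear (a loss of L dB is a gain of −L dB): F_i = 10^(NF_i/10), G_i = 10^(G_i,dB/10)
  Stage 1: F_1 = 10^(1.80/10) = 1.514, G_1 = 10^(−1.80/10) = 0.6607
  Stage 2: F_2 = 10^(1.75/10) = 1.496, G_2 = 10^(18.7/10) = 74.13
  Stage 3: F_3 = 10^(1.98/10) = 1.578, G_3 = 10^(12.2/10) = 16.60
  Stage 4: F_4 = 10^(5.02/10) = 3.177, G_4 = 10^(12.2/10) = 16.60
Friis cascade:
  F = 1.514 + (1.496 − 1)/0.6607 + (1.578 − 1)/48.98 + (3.177 − 1)/812.8 = 2.279
NF = 10 log₁₀(2.279) = 3.58 dB

3.58 dB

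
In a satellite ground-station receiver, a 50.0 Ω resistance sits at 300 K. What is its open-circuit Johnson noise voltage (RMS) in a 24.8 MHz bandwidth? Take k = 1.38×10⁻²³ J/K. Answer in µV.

4.53 µV

V_n = √(4kTRB)
4kTRB = 4 × 1.38×10⁻²³ × 300 × 5.00×10¹ × 2.48×10⁷ = 2.05×10⁻¹¹ V²
V_n = √(2.05×10⁻¹¹) = 4.53×10⁻⁶ V = 4.53 µV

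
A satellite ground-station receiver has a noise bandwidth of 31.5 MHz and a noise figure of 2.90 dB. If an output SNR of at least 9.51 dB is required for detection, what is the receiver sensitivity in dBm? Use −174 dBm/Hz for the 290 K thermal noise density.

−86.6 dBm

Sensitivity = −174 + 10 log₁₀(B) + NF + SNR_min
= −174 + 74.98 + 2.90 + 9.51
= −86.61 dBm → −86.6 dBm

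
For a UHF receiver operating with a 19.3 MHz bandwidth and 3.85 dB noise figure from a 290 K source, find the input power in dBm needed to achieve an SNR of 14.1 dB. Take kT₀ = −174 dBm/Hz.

Sensitivity = −174 + 10 log₁₀(B) + NF + SNR_min
= −174 + 72.86 + 3.85 + 14.1
= −83.19 dBm → −83.2 dBm

−83.2 dBm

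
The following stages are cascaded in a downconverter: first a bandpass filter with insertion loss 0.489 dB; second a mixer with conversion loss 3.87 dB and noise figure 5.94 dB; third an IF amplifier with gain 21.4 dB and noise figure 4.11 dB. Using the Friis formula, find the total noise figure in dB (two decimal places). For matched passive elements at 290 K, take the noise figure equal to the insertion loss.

9.39 dB

Convert to linear (a loss of L dB is a gain of −L dB): F_i = 10^(NF_i/10), G_i = 10^(G_i,dB/10)
  Stage 1: F_1 = 10^(0.489/10) = 1.119, G_1 = 10^(−0.489/10) = 0.8935
  Stage 2: F_2 = 10^(5.94/10) = 3.926, G_2 = 10^(−3.87/10) = 0.4102
  Stage 3: F_3 = 10^(4.11/10) = 2.576, G_3 = 10^(21.4/10) = 138.0
Friis cascade:
  F = 1.119 + (3.926 − 1)/0.8935 + (2.576 − 1)/0.3665 = 8.695
NF = 10 log₁₀(8.695) = 9.39 dB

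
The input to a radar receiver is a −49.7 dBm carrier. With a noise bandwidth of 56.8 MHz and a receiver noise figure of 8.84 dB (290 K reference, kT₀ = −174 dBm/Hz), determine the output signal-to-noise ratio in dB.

37.9 dB

Noise floor: N = −174 + 10 log₁₀(B) + NF
10 log₁₀(5.68×10⁷) = 77.54 dB
N = −174 + 77.54 + 8.84 = −87.62 dBm
SNR = P_sig − N = −49.7 − (−87.62) = 37.92 dB → 37.9 dB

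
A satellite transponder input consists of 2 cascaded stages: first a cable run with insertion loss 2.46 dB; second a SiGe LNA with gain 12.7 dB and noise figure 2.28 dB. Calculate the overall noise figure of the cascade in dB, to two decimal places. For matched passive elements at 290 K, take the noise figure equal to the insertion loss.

Convert to linear (a loss of L dB is a gain of −L dB): F_i = 10^(NF_i/10), G_i = 10^(G_i,dB/10)
  Stage 1: F_1 = 10^(2.46/10) = 1.762, G_1 = 10^(−2.46/10) = 0.5675
  Stage 2: F_2 = 10^(2.28/10) = 1.690, G_2 = 10^(12.7/10) = 18.62
Friis cascade:
  F = 1.762 + (1.690 − 1)/0.5675 = 2.979
NF = 10 log₁₀(2.979) = 4.74 dB

4.74 dB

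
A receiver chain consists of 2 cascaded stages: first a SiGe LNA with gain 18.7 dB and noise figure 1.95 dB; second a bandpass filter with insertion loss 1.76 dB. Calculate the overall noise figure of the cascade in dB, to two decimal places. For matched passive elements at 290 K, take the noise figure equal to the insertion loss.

1.97 dB

Convert to linear (a loss of L dB is a gain of −L dB): F_i = 10^(NF_i/10), G_i = 10^(G_i,dB/10)
  Stage 1: F_1 = 10^(1.95/10) = 1.567, G_1 = 10^(18.7/10) = 74.13
  Stage 2: F_2 = 10^(1.76/10) = 1.500, G_2 = 10^(−1.76/10) = 0.6668
Friis cascade:
  F = 1.567 + (1.500 − 1)/74.13 = 1.573
NF = 10 log₁₀(1.573) = 1.97 dB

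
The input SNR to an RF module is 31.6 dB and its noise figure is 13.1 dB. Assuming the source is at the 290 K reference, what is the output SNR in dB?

18.5 dB

By definition F = SNR_in/SNR_out, so in dB: SNR_out = SNR_in − NF
SNR_out = 31.6 − 13.1 = 18.5 dB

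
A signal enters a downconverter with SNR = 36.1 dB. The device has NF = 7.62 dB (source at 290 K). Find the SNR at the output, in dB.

28.48 dB

By definition F = SNR_in/SNR_out, so in dB: SNR_out = SNR_in − NF
SNR_out = 36.1 − 7.62 = 28.48 dB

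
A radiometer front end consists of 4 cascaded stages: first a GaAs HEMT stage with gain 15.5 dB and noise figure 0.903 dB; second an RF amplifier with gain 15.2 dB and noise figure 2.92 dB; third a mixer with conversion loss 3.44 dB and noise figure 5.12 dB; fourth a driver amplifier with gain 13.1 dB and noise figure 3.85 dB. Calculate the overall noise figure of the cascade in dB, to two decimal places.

Convert to linear (a loss of L dB is a gain of −L dB): F_i = 10^(NF_i/10), G_i = 10^(G_i,dB/10)
  Stage 1: F_1 = 10^(0.903/10) = 1.231, G_1 = 10^(15.5/10) = 35.48
  Stage 2: F_2 = 10^(2.92/10) = 1.959, G_2 = 10^(15.2/10) = 33.11
  Stage 3: F_3 = 10^(5.12/10) = 3.251, G_3 = 10^(−3.44/10) = 0.4529
  Stage 4: F_4 = 10^(3.85/10) = 2.427, G_4 = 10^(13.1/10) = 20.42
Friis cascade:
  F = 1.231 + (1.959 − 1)/35.48 + (3.251 − 1)/1175 + (2.427 − 1)/532.1 = 1.263
NF = 10 log₁₀(1.263) = 1.01 dB

1.01 dB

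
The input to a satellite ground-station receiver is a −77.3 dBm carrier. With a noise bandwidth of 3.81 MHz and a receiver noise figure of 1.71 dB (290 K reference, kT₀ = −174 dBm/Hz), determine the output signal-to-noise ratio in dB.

Noise floor: N = −174 + 10 log₁₀(B) + NF
10 log₁₀(3.81×10⁶) = 65.81 dB
N = −174 + 65.81 + 1.71 = −106.48 dBm
SNR = P_sig − N = −77.3 − (−106.48) = 29.18 dB → 29.2 dB

29.2 dB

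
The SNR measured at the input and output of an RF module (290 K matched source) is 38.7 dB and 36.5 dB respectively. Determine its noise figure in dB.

2.2 dB

NF (dB) = SNR_in(dB) − SNR_out(dB) when the source is at T₀
NF = 38.7 − 36.5 = 2.2 dB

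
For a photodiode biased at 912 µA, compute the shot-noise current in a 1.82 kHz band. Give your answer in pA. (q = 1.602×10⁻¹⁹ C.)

I_n = √(2qI·B)
2qI·B = 2 × 1.602×10⁻¹⁹ × 9.12×10⁻⁴ × 1.82×10³ = 5.32×10⁻¹⁹ A²
I_n = √(5.32×10⁻¹⁹) = 7.29×10⁻¹⁰ A = 729 pA

729 pA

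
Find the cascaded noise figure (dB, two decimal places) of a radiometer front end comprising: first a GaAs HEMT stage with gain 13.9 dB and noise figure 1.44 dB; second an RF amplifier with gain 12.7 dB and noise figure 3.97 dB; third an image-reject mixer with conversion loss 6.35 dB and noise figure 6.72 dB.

1.65 dB

Convert to linear (a loss of L dB is a gain of −L dB): F_i = 10^(NF_i/10), G_i = 10^(G_i,dB/10)
  Stage 1: F_1 = 10^(1.44/10) = 1.393, G_1 = 10^(13.9/10) = 24.55
  Stage 2: F_2 = 10^(3.97/10) = 2.495, G_2 = 10^(12.7/10) = 18.62
  Stage 3: F_3 = 10^(6.72/10) = 4.699, G_3 = 10^(−6.35/10) = 0.2317
Friis cascade:
  F = 1.393 + (2.495 − 1)/24.55 + (4.699 − 1)/457.1 = 1.462
NF = 10 log₁₀(1.462) = 1.65 dB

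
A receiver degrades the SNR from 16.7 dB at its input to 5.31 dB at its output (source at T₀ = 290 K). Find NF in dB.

11.39 dB

NF (dB) = SNR_in(dB) − SNR_out(dB) when the source is at T₀
NF = 16.7 − 5.31 = 11.39 dB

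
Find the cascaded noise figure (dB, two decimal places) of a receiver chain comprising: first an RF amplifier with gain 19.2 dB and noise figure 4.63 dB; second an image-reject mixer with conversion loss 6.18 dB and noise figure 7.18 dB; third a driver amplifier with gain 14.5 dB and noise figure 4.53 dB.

Convert to linear (a loss of L dB is a gain of −L dB): F_i = 10^(NF_i/10), G_i = 10^(G_i,dB/10)
  Stage 1: F_1 = 10^(4.63/10) = 2.904, G_1 = 10^(19.2/10) = 83.18
  Stage 2: F_2 = 10^(7.18/10) = 5.224, G_2 = 10^(−6.18/10) = 0.2410
  Stage 3: F_3 = 10^(4.53/10) = 2.838, G_3 = 10^(14.5/10) = 28.18
Friis cascade:
  F = 2.904 + (5.224 − 1)/83.18 + (2.838 − 1)/20.04 = 3.046
NF = 10 log₁₀(3.046) = 4.84 dB

4.84 dB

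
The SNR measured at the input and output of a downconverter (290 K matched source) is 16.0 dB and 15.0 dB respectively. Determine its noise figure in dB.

NF (dB) = SNR_in(dB) − SNR_out(dB) when the source is at T₀
NF = 16.0 − 15.0 = 1.0 dB

1.0 dB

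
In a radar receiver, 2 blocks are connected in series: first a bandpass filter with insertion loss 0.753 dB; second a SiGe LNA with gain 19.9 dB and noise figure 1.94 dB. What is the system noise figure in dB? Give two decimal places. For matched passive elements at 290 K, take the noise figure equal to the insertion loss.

2.69 dB

Convert to linear (a loss of L dB is a gain of −L dB): F_i = 10^(NF_i/10), G_i = 10^(G_i,dB/10)
  Stage 1: F_1 = 10^(0.753/10) = 1.189, G_1 = 10^(−0.753/10) = 0.8408
  Stage 2: F_2 = 10^(1.94/10) = 1.563, G_2 = 10^(19.9/10) = 97.72
Friis cascade:
  F = 1.189 + (1.563 − 1)/0.8408 = 1.859
NF = 10 log₁₀(1.859) = 2.69 dB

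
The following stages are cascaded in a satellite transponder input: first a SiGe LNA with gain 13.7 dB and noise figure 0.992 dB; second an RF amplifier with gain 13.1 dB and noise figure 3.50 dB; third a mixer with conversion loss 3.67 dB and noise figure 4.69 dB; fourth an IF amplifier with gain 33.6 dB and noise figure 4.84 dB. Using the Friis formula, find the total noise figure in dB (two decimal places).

1.22 dB

Convert to linear (a loss of L dB is a gain of −L dB): F_i = 10^(NF_i/10), G_i = 10^(G_i,dB/10)
  Stage 1: F_1 = 10^(0.992/10) = 1.257, G_1 = 10^(13.7/10) = 23.44
  Stage 2: F_2 = 10^(3.50/10) = 2.239, G_2 = 10^(13.1/10) = 20.42
  Stage 3: F_3 = 10^(4.69/10) = 2.944, G_3 = 10^(−3.67/10) = 0.4295
  Stage 4: F_4 = 10^(4.84/10) = 3.048, G_4 = 10^(33.6/10) = 2291
Friis cascade:
  F = 1.257 + (2.239 − 1)/23.44 + (2.944 − 1)/478.6 + (3.048 − 1)/205.6 = 1.323
NF = 10 log₁₀(1.323) = 1.22 dB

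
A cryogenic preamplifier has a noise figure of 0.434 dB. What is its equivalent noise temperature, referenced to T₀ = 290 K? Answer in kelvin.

F = 10^(0.434/10) = 1.1051
T_e = (F − 1)·T₀ = (1.1051 − 1) × 290 = 30.5 K

30.5 K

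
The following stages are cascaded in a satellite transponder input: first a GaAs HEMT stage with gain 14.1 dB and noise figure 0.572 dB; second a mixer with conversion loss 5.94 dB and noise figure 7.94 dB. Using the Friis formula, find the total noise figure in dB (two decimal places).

1.28 dB

Convert to linear (a loss of L dB is a gain of −L dB): F_i = 10^(NF_i/10), G_i = 10^(G_i,dB/10)
  Stage 1: F_1 = 10^(0.572/10) = 1.141, G_1 = 10^(14.1/10) = 25.70
  Stage 2: F_2 = 10^(7.94/10) = 6.223, G_2 = 10^(−5.94/10) = 0.2547
Friis cascade:
  F = 1.141 + (6.223 − 1)/25.70 = 1.344
NF = 10 log₁₀(1.344) = 1.28 dB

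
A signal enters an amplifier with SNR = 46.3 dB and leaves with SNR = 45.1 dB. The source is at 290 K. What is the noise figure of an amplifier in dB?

NF (dB) = SNR_in(dB) − SNR_out(dB) when the source is at T₀
NF = 46.3 − 45.1 = 1.2 dB

1.2 dB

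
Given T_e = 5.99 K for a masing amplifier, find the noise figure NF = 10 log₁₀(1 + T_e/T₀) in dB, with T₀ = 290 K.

F = 1 + T_e/T₀ = 1 + 5.99/290 = 1.02066
NF = 10 log₁₀(1.02066) = 0.089 dB

0.089 dB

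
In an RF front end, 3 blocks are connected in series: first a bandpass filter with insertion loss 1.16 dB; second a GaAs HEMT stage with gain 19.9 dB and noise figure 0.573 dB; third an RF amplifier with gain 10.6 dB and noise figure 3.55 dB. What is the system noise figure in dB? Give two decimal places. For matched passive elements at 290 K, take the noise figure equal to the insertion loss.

Convert to linear (a loss of L dB is a gain of −L dB): F_i = 10^(NF_i/10), G_i = 10^(G_i,dB/10)
  Stage 1: F_1 = 10^(1.16/10) = 1.306, G_1 = 10^(−1.16/10) = 0.7656
  Stage 2: F_2 = 10^(0.573/10) = 1.141, G_2 = 10^(19.9/10) = 97.72
  Stage 3: F_3 = 10^(3.55/10) = 2.265, G_3 = 10^(10.6/10) = 11.48
Friis cascade:
  F = 1.306 + (1.141 − 1)/0.7656 + (2.265 − 1)/74.82 = 1.507
NF = 10 log₁₀(1.507) = 1.78 dB

1.78 dB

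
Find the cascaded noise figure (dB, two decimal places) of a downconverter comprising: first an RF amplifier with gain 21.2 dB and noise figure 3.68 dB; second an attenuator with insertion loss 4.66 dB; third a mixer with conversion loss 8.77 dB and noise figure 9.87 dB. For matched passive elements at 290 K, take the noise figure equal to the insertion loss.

Convert to linear (a loss of L dB is a gain of −L dB): F_i = 10^(NF_i/10), G_i = 10^(G_i,dB/10)
  Stage 1: F_1 = 10^(3.68/10) = 2.333, G_1 = 10^(21.2/10) = 131.8
  Stage 2: F_2 = 10^(4.66/10) = 2.924, G_2 = 10^(−4.66/10) = 0.3420
  Stage 3: F_3 = 10^(9.87/10) = 9.705, G_3 = 10^(−8.77/10) = 0.1327
Friis cascade:
  F = 2.333 + (2.924 − 1)/131.8 + (9.705 − 1)/45.08 = 2.541
NF = 10 log₁₀(2.541) = 4.05 dB

4.05 dB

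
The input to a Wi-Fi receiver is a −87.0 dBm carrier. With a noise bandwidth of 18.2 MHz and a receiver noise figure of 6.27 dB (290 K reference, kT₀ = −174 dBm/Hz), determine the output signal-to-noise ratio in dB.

Noise floor: N = −174 + 10 log₁₀(B) + NF
10 log₁₀(1.82×10⁷) = 72.6 dB
N = −174 + 72.6 + 6.27 = −95.13 dBm
SNR = P_sig − N = −87.0 − (−95.13) = 8.13 dB → 8.1 dB

8.1 dB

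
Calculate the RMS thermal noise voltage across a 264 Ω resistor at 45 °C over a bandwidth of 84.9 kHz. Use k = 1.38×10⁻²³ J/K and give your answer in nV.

T = 45 °C + 273.15 = 318.15 K
V_n = √(4kTRB)
4kTRB = 4 × 1.38×10⁻²³ × 318.15 × 2.64×10² × 8.49×10⁴ = 3.94×10⁻¹³ V²
V_n = √(3.94×10⁻¹³) = 6.27×10⁻⁷ V = 627 nV

627 nV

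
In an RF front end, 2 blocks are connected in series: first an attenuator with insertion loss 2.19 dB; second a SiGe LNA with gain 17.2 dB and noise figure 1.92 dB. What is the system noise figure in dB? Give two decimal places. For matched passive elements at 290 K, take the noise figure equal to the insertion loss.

4.11 dB

Convert to linear (a loss of L dB is a gain of −L dB): F_i = 10^(NF_i/10), G_i = 10^(G_i,dB/10)
  Stage 1: F_1 = 10^(2.19/10) = 1.656, G_1 = 10^(−2.19/10) = 0.6039
  Stage 2: F_2 = 10^(1.92/10) = 1.556, G_2 = 10^(17.2/10) = 52.48
Friis cascade:
  F = 1.656 + (1.556 − 1)/0.6039 = 2.576
NF = 10 log₁₀(2.576) = 4.11 dB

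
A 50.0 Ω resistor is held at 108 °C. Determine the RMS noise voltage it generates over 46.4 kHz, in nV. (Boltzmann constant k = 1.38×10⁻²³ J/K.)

221 nV

T = 108 °C + 273.15 = 381.15 K
V_n = √(4kTRB)
4kTRB = 4 × 1.38×10⁻²³ × 381.15 × 5.00×10¹ × 4.64×10⁴ = 4.88×10⁻¹⁴ V²
V_n = √(4.88×10⁻¹⁴) = 2.21×10⁻⁷ V = 221 nV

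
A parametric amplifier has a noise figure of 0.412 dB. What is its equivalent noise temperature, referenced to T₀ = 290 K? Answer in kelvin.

28.9 K

F = 10^(0.412/10) = 1.09951
T_e = (F − 1)·T₀ = (1.09951 − 1) × 290 = 28.9 K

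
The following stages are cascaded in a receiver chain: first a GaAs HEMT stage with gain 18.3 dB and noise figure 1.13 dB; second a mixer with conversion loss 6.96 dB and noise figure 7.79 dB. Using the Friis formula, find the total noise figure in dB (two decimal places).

1.37 dB

Convert to linear (a loss of L dB is a gain of −L dB): F_i = 10^(NF_i/10), G_i = 10^(G_i,dB/10)
  Stage 1: F_1 = 10^(1.13/10) = 1.297, G_1 = 10^(18.3/10) = 67.61
  Stage 2: F_2 = 10^(7.79/10) = 6.012, G_2 = 10^(−6.96/10) = 0.2014
Friis cascade:
  F = 1.297 + (6.012 − 1)/67.61 = 1.371
NF = 10 log₁₀(1.371) = 1.37 dB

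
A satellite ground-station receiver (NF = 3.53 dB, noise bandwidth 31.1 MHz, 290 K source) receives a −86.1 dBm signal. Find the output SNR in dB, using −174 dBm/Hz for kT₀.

Noise floor: N = −174 + 10 log₁₀(B) + NF
10 log₁₀(3.11×10⁷) = 74.93 dB
N = −174 + 74.93 + 3.53 = −95.54 dBm
SNR = P_sig − N = −86.1 − (−95.54) = 9.44 dB → 9.4 dB

9.4 dB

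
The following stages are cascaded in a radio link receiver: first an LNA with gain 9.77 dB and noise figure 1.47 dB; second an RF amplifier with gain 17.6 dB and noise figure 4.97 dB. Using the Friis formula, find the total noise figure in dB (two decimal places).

Convert to linear (a loss of L dB is a gain of −L dB): F_i = 10^(NF_i/10), G_i = 10^(G_i,dB/10)
  Stage 1: F_1 = 10^(1.47/10) = 1.403, G_1 = 10^(9.77/10) = 9.484
  Stage 2: F_2 = 10^(4.97/10) = 3.141, G_2 = 10^(17.6/10) = 57.54
Friis cascade:
  F = 1.403 + (3.141 − 1)/9.484 = 1.629
NF = 10 log₁₀(1.629) = 2.12 dB

2.12 dB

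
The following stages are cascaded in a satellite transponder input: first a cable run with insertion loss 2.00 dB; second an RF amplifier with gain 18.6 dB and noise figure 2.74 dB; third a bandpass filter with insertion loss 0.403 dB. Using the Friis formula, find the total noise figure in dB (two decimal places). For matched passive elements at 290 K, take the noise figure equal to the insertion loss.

Convert to linear (a loss of L dB is a gain of −L dB): F_i = 10^(NF_i/10), G_i = 10^(G_i,dB/10)
  Stage 1: F_1 = 10^(2.00/10) = 1.585, G_1 = 10^(−2.00/10) = 0.6310
  Stage 2: F_2 = 10^(2.74/10) = 1.879, G_2 = 10^(18.6/10) = 72.44
  Stage 3: F_3 = 10^(0.403/10) = 1.097, G_3 = 10^(−0.403/10) = 0.9114
Friis cascade:
  F = 1.585 + (1.879 − 1)/0.6310 + (1.097 − 1)/45.71 = 2.981
NF = 10 log₁₀(2.981) = 4.74 dB

4.74 dB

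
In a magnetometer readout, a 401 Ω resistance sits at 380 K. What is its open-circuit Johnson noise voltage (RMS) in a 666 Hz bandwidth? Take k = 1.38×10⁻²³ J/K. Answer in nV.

V_n = √(4kTRB)
4kTRB = 4 × 1.38×10⁻²³ × 380 × 4.01×10² × 6.66×10² = 5.60×10⁻¹⁵ V²
V_n = √(5.60×10⁻¹⁵) = 7.48×10⁻⁸ V = 74.8 nV

74.8 nV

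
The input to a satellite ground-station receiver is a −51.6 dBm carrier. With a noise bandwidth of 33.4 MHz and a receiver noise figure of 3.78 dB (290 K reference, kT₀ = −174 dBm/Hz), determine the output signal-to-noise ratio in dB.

43.4 dB

Noise floor: N = −174 + 10 log₁₀(B) + NF
10 log₁₀(3.34×10⁷) = 75.24 dB
N = −174 + 75.24 + 3.78 = −94.98 dBm
SNR = P_sig − N = −51.6 − (−94.98) = 43.38 dB → 43.4 dB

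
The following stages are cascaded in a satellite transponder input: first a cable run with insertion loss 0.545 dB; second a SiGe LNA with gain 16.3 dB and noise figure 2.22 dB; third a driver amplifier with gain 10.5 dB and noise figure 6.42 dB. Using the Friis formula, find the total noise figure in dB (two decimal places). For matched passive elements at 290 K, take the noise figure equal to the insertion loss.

2.97 dB

Convert to linear (a loss of L dB is a gain of −L dB): F_i = 10^(NF_i/10), G_i = 10^(G_i,dB/10)
  Stage 1: F_1 = 10^(0.545/10) = 1.134, G_1 = 10^(−0.545/10) = 0.8821
  Stage 2: F_2 = 10^(2.22/10) = 1.667, G_2 = 10^(16.3/10) = 42.66
  Stage 3: F_3 = 10^(6.42/10) = 4.385, G_3 = 10^(10.5/10) = 11.22
Friis cascade:
  F = 1.134 + (1.667 − 1)/0.8821 + (4.385 − 1)/37.63 = 1.980
NF = 10 log₁₀(1.980) = 2.97 dB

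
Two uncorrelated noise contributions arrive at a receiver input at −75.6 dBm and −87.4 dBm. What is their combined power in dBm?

Convert to linear, add, convert back:
P₁ = 2.75×10⁻¹¹ W, P₂ = 1.82×10⁻¹² W
P_tot = 2.94×10⁻¹¹ W → 10 log₁₀(P_tot / 10⁻³) = −75.3 dBm

−75.3 dBm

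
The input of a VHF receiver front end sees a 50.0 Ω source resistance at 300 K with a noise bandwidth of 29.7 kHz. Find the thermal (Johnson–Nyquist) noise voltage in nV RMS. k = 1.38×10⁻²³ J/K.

V_n = √(4kTRB)
4kTRB = 4 × 1.38×10⁻²³ × 300 × 5.00×10¹ × 2.97×10⁴ = 2.46×10⁻¹⁴ V²
V_n = √(2.46×10⁻¹⁴) = 1.57×10⁻⁷ V = 157 nV

157 nV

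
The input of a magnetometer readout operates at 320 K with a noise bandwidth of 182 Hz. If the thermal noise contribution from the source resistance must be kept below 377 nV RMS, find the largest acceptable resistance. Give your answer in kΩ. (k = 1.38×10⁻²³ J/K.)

44.2 kΩ

Johnson–Nyquist: V_n = √(4kTRB) ⇒ R = V_n² / (4kTB)
4kTB = 4 × 1.38×10⁻²³ × 320 × 1.82×10² = 3.21×10⁻¹⁸
R = (3.77×10⁻⁷)² / 3.21×10⁻¹⁸ = 4.42×10⁴ Ω = 44.2 kΩ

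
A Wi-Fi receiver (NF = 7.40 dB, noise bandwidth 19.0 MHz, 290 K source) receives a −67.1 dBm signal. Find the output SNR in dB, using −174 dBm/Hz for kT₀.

26.7 dB

Noise floor: N = −174 + 10 log₁₀(B) + NF
10 log₁₀(1.90×10⁷) = 72.79 dB
N = −174 + 72.79 + 7.40 = −93.81 dBm
SNR = P_sig − N = −67.1 − (−93.81) = 26.71 dB → 26.7 dB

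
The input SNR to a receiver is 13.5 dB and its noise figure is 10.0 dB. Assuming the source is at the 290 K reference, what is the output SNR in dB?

3.5 dB

By definition F = SNR_in/SNR_out, so in dB: SNR_out = SNR_in − NF
SNR_out = 13.5 − 10.0 = 3.5 dB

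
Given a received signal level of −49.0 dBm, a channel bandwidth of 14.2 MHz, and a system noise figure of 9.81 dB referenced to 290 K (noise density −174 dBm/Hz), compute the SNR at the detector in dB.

Noise floor: N = −174 + 10 log₁₀(B) + NF
10 log₁₀(1.42×10⁷) = 71.52 dB
N = −174 + 71.52 + 9.81 = −92.67 dBm
SNR = P_sig − N = −49.0 − (−92.67) = 43.67 dB → 43.7 dB

43.7 dB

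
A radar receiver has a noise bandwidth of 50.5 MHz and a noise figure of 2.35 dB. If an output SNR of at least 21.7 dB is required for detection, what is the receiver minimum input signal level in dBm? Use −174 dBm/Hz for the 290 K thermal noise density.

Sensitivity = −174 + 10 log₁₀(B) + NF + SNR_min
= −174 + 77.03 + 2.35 + 21.7
= −72.92 dBm → −72.9 dBm

−72.9 dBm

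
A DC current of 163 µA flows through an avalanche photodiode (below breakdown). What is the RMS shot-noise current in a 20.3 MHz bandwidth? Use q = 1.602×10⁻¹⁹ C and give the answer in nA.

32.6 nA

I_n = √(2qI·B)
2qI·B = 2 × 1.602×10⁻¹⁹ × 1.63×10⁻⁴ × 2.03×10⁷ = 1.06×10⁻¹⁵ A²
I_n = √(1.06×10⁻¹⁵) = 3.26×10⁻⁸ A = 32.6 nA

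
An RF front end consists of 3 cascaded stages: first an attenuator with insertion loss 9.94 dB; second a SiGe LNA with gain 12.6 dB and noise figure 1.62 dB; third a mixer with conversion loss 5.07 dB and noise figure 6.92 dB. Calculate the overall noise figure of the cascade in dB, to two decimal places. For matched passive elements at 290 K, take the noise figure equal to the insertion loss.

Convert to linear (a loss of L dB is a gain of −L dB): F_i = 10^(NF_i/10), G_i = 10^(G_i,dB/10)
  Stage 1: F_1 = 10^(9.94/10) = 9.863, G_1 = 10^(−9.94/10) = 0.1014
  Stage 2: F_2 = 10^(1.62/10) = 1.452, G_2 = 10^(12.6/10) = 18.20
  Stage 3: F_3 = 10^(6.92/10) = 4.920, G_3 = 10^(−5.07/10) = 0.3112
Friis cascade:
  F = 9.863 + (1.452 − 1)/0.1014 + (4.920 − 1)/1.845 = 16.45
NF = 10 log₁₀(16.45) = 12.16 dB

12.16 dB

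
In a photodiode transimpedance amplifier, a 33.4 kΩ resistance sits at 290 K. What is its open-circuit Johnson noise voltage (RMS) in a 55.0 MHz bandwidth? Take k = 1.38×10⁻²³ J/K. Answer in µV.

171 µV

V_n = √(4kTRB)
4kTRB = 4 × 1.38×10⁻²³ × 290 × 3.34×10⁴ × 5.50×10⁷ = 2.94×10⁻⁸ V²
V_n = √(2.94×10⁻⁸) = 1.71×10⁻⁴ V = 171 µV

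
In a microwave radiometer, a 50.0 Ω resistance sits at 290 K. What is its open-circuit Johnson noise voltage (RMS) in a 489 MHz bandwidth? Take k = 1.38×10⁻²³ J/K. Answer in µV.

19.8 µV

V_n = √(4kTRB)
4kTRB = 4 × 1.38×10⁻²³ × 290 × 5.00×10¹ × 4.89×10⁸ = 3.91×10⁻¹⁰ V²
V_n = √(3.91×10⁻¹⁰) = 1.98×10⁻⁵ V = 19.8 µV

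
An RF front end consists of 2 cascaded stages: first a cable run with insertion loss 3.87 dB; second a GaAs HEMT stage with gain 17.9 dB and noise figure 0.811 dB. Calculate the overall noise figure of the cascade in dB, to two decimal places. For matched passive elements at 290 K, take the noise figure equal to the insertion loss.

Convert to linear (a loss of L dB is a gain of −L dB): F_i = 10^(NF_i/10), G_i = 10^(G_i,dB/10)
  Stage 1: F_1 = 10^(3.87/10) = 2.438, G_1 = 10^(−3.87/10) = 0.4102
  Stage 2: F_2 = 10^(0.811/10) = 1.205, G_2 = 10^(17.9/10) = 61.66
Friis cascade:
  F = 2.438 + (1.205 − 1)/0.4102 = 2.938
NF = 10 log₁₀(2.938) = 4.68 dB

4.68 dB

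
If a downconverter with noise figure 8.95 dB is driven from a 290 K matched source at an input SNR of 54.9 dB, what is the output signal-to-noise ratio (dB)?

45.95 dB

By definition F = SNR_in/SNR_out, so in dB: SNR_out = SNR_in − NF
SNR_out = 54.9 − 8.95 = 45.95 dB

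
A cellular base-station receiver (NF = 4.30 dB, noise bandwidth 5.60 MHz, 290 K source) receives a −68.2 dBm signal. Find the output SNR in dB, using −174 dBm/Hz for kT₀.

34.0 dB

Noise floor: N = −174 + 10 log₁₀(B) + NF
10 log₁₀(5.60×10⁶) = 67.48 dB
N = −174 + 67.48 + 4.30 = −102.22 dBm
SNR = P_sig − N = −68.2 − (−102.22) = 34.02 dB → 34.0 dB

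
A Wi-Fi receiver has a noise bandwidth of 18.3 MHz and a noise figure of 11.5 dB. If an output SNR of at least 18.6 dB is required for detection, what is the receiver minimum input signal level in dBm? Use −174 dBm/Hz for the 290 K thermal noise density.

−71.3 dBm

Sensitivity = −174 + 10 log₁₀(B) + NF + SNR_min
= −174 + 72.62 + 11.5 + 18.6
= −71.28 dBm → −71.3 dBm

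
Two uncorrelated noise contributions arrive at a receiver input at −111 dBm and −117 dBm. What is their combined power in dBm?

Convert to linear, add, convert back:
P₁ = 7.94×10⁻¹⁵ W, P₂ = 2.00×10⁻¹⁵ W
P_tot = 9.94×10⁻¹⁵ W → 10 log₁₀(P_tot / 10⁻³) = −110.0 dBm

−110.0 dBm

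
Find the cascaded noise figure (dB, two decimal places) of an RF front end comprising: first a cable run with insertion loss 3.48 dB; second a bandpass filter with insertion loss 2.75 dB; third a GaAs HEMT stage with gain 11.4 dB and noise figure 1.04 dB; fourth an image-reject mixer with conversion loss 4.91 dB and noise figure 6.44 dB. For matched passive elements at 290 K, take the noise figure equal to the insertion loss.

8.04 dB

Convert to linear (a loss of L dB is a gain of −L dB): F_i = 10^(NF_i/10), G_i = 10^(G_i,dB/10)
  Stage 1: F_1 = 10^(3.48/10) = 2.228, G_1 = 10^(−3.48/10) = 0.4487
  Stage 2: F_2 = 10^(2.75/10) = 1.884, G_2 = 10^(−2.75/10) = 0.5309
  Stage 3: F_3 = 10^(1.04/10) = 1.271, G_3 = 10^(11.4/10) = 13.80
  Stage 4: F_4 = 10^(6.44/10) = 4.406, G_4 = 10^(−4.91/10) = 0.3228
Friis cascade:
  F = 2.228 + (1.884 − 1)/0.4487 + (1.271 − 1)/0.2382 + (4.406 − 1)/3.289 = 6.369
NF = 10 log₁₀(6.369) = 8.04 dB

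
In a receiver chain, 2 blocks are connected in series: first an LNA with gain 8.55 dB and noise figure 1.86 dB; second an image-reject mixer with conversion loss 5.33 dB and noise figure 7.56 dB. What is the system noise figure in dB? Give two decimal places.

3.41 dB

Convert to linear (a loss of L dB is a gain of −L dB): F_i = 10^(NF_i/10), G_i = 10^(G_i,dB/10)
  Stage 1: F_1 = 10^(1.86/10) = 1.535, G_1 = 10^(8.55/10) = 7.161
  Stage 2: F_2 = 10^(7.56/10) = 5.702, G_2 = 10^(−5.33/10) = 0.2931
Friis cascade:
  F = 1.535 + (5.702 − 1)/7.161 = 2.191
NF = 10 log₁₀(2.191) = 3.41 dB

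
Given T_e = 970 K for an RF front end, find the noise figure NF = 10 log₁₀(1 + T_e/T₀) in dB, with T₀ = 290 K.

F = 1 + T_e/T₀ = 1 + 970/290 = 4.34483
NF = 10 log₁₀(4.34483) = 6.38 dB

6.38 dB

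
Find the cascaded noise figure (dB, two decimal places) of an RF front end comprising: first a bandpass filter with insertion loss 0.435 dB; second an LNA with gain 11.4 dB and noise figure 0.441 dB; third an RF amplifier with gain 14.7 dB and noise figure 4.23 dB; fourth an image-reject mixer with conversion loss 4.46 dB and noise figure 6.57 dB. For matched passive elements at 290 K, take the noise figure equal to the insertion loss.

Convert to linear (a loss of L dB is a gain of −L dB): F_i = 10^(NF_i/10), G_i = 10^(G_i,dB/10)
  Stage 1: F_1 = 10^(0.435/10) = 1.105, G_1 = 10^(−0.435/10) = 0.9047
  Stage 2: F_2 = 10^(0.441/10) = 1.107, G_2 = 10^(11.4/10) = 13.80
  Stage 3: F_3 = 10^(4.23/10) = 2.649, G_3 = 10^(14.7/10) = 29.51
  Stage 4: F_4 = 10^(6.57/10) = 4.539, G_4 = 10^(−4.46/10) = 0.3581
Friis cascade:
  F = 1.105 + (1.107 − 1)/0.9047 + (2.649 − 1)/12.49 + (4.539 − 1)/368.6 = 1.365
NF = 10 log₁₀(1.365) = 1.35 dB

1.35 dB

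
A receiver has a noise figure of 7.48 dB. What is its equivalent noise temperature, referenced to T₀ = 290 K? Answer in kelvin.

F = 10^(7.48/10) = 5.59758
T_e = (F − 1)·T₀ = (5.59758 − 1) × 290 = 1333 K

1333 K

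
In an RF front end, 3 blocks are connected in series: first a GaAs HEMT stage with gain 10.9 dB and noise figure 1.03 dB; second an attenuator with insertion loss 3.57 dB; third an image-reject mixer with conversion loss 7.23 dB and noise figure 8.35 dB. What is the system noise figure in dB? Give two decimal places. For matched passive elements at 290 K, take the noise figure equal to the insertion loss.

Convert to linear (a loss of L dB is a gain of −L dB): F_i = 10^(NF_i/10), G_i = 10^(G_i,dB/10)
  Stage 1: F_1 = 10^(1.03/10) = 1.268, G_1 = 10^(10.9/10) = 12.30
  Stage 2: F_2 = 10^(3.57/10) = 2.275, G_2 = 10^(−3.57/10) = 0.4395
  Stage 3: F_3 = 10^(8.35/10) = 6.839, G_3 = 10^(−7.23/10) = 0.1892
Friis cascade:
  F = 1.268 + (2.275 − 1)/12.30 + (6.839 − 1)/5.408 = 2.451
NF = 10 log₁₀(2.451) = 3.89 dB

3.89 dB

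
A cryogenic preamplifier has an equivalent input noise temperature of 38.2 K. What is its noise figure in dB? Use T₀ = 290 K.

0.537 dB

F = 1 + T_e/T₀ = 1 + 38.2/290 = 1.13172
NF = 10 log₁₀(1.13172) = 0.537 dB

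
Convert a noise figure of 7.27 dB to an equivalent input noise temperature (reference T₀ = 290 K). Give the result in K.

F = 10^(7.27/10) = 5.33335
T_e = (F − 1)·T₀ = (5.33335 − 1) × 290 = 1257 K

1257 K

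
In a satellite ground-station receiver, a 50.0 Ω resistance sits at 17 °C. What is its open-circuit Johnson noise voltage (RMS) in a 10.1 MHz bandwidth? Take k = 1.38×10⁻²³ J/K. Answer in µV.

2.84 µV

T = 17 °C + 273.15 = 290.15 K
V_n = √(4kTRB)
4kTRB = 4 × 1.38×10⁻²³ × 290.15 × 5.00×10¹ × 1.01×10⁷ = 8.09×10⁻¹² V²
V_n = √(8.09×10⁻¹²) = 2.84×10⁻⁶ V = 2.84 µV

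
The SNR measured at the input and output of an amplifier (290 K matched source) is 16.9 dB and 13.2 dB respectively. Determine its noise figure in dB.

NF (dB) = SNR_in(dB) − SNR_out(dB) when the source is at T₀
NF = 16.9 − 13.2 = 3.7 dB

3.7 dB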